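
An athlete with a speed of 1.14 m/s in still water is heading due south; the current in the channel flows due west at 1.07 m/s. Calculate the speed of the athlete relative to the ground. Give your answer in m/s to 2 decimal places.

Taking east as x and north as y: velocity relative to the water = (0.000, -1.140) m/s; the water relative to ground = (-1.070, 0.000) m/s.
Velocity relative to ground = (0.000, -1.140) + (-1.070, 0.000) = (-1.070, -1.140) m/s.
Speed = |(-1.070, -1.140)| = 1.563 m/s.

1.56 m/s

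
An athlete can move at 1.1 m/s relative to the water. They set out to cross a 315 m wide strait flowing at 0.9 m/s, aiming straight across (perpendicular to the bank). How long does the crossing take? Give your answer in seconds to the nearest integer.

286 s

The component of the athlete's velocity perpendicular to the bank is 1.1 m/s.
The flow acts along the bank and has no component across it.
Time = 315 / 1.100 = 286.364 s.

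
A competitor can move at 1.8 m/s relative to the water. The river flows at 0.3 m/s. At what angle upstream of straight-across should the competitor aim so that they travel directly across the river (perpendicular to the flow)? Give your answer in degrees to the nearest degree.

To cancel the current, the upstream component of the competitor's velocity must equal the flow: 1.8 sin θ = 0.3.
sin θ = 0.3 / 1.8 = 0.1667.
θ = arcsin(0.1667) = 9.594°.

10°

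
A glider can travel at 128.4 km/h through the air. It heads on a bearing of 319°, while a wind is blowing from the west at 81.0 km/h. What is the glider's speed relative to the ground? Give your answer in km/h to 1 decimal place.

Taking east as x and north as y: velocity relative to the air = (-84.238, 96.905) km/h; the air relative to ground = (81.000, 0.000) km/h.
Velocity relative to ground = (-84.238, 96.905) + (81.000, 0.000) = (-3.238, 96.905) km/h.
Speed = |(-3.238, 96.905)| = 96.959 km/h.

97.0 km/h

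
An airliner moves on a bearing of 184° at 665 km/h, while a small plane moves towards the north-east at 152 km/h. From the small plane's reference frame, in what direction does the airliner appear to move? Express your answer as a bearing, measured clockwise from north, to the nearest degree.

191°

Taking east as x and north as y: airliner velocity = (-46.388, -663.380) km/h; small plane velocity = (107.480, 107.480) km/h.
Velocity of airliner relative to small plane = (-46.388, -663.380) − (107.480, 107.480) = (-153.868, -770.860) km/h.
Bearing = atan2(-153.87, -770.86) = 191.29° clockwise from north.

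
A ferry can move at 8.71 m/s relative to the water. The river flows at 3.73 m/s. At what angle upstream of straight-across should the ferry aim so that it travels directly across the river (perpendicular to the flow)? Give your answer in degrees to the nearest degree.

To cancel the current, the upstream component of the ferry's velocity must equal the flow: 8.71 sin θ = 3.73.
sin θ = 3.73 / 8.71 = 0.4282.
θ = arcsin(0.4282) = 25.356°.

25°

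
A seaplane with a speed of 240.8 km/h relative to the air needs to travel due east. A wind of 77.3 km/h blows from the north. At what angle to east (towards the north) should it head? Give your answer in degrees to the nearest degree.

19°

The wind pushes perpendicular to the desired track; the heading must have a component into the wind equal to 77.3 km/h: 240.8 sin θ = 77.3.
sin θ = 0.3210, so θ = 18.724°.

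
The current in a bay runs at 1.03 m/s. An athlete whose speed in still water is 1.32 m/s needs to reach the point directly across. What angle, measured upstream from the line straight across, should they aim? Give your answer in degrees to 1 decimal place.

To cancel the current, the upstream component of the athlete's velocity must equal the flow: 1.32 sin θ = 1.03.
sin θ = 1.03 / 1.32 = 0.7803.
θ = arcsin(0.7803) = 51.288°.

51.3°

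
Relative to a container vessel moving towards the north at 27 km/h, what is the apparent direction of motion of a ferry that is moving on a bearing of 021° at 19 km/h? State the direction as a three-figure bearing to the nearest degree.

144°

Taking east as x and north as y: ferry velocity = (6.809, 17.738) km/h; container vessel velocity = (0.000, 27.000) km/h.
Velocity of ferry relative to container vessel = (6.809, 17.738) − (0.000, 27.000) = (6.809, -9.262) km/h.
Bearing = atan2(6.81, -9.26) = 143.68° clockwise from north.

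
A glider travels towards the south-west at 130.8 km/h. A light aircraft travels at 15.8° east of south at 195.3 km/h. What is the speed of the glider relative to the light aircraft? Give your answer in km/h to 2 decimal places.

Taking east as x and north as y: glider velocity = (-92.490, -92.490) km/h; light aircraft velocity = (53.176, -187.921) km/h.
Velocity of glider relative to light aircraft = (-92.490, -92.490) − (53.176, -187.921) = (-145.666, 95.432) km/h.
Magnitude = |(-145.666, 95.432)| = 174.143 km/h.

174.14 km/h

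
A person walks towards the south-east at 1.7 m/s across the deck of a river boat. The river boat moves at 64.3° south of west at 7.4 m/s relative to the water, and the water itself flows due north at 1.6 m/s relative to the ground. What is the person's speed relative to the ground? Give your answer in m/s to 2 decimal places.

6.58 m/s

In east/north components (m/s): person relative to river boat = (1.202, -1.202); river boat relative to water = (-3.209, -6.668); water relative to ground = (0.000, 1.600).
Sum = (-2.007, -6.270) m/s.
Speed = |(-2.007, -6.270)| = 6.583 m/s.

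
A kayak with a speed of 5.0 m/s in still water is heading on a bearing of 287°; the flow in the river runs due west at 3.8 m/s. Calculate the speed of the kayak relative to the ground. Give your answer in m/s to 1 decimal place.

8.7 m/s

Taking east as x and north as y: velocity relative to the water = (-4.782, 1.462) m/s; the water relative to ground = (-3.800, 0.000) m/s.
Velocity relative to ground = (-4.782, 1.462) + (-3.800, 0.000) = (-8.582, 1.462) m/s.
Speed = |(-8.582, 1.462)| = 8.705 m/s.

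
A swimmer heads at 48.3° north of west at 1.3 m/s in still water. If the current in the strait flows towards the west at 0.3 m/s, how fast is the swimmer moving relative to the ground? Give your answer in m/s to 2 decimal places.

Taking east as x and north as y: velocity relative to the water = (-0.865, 0.971) m/s; the water relative to ground = (-0.300, 0.000) m/s.
Velocity relative to ground = (-0.865, 0.971) + (-0.300, 0.000) = (-1.165, 0.971) m/s.
Speed = |(-1.165, 0.971)| = 1.516 m/s.

1.52 m/s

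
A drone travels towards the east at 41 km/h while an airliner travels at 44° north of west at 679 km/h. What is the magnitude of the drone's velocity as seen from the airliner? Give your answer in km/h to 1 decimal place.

Taking east as x and north as y: drone velocity = (41.000, 0.000) km/h; airliner velocity = (-488.432, 471.673) km/h.
Velocity of drone relative to airliner = (41.000, 0.000) − (-488.432, 471.673) = (529.432, -471.673) km/h.
Magnitude = |(529.432, -471.673)| = 709.065 km/h.

709.1 km/h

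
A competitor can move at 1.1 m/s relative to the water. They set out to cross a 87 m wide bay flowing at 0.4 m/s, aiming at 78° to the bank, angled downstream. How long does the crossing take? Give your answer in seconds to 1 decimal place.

80.9 s

The component of the competitor's velocity perpendicular to the bank is 1.1 × sin 78° = 1.076 m/s.
The flow acts along the bank and has no component across it.
Time = 87 / 1.076 = 80.858 s.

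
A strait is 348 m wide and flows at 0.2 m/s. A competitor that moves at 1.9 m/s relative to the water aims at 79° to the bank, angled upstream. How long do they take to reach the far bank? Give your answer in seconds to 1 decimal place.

186.6 s

The component of the competitor's velocity perpendicular to the bank is 1.9 × sin 79° = 1.865 m/s.
The current is parallel to the bank, so it does not affect the crossing time.
Time = 348 / 1.865 = 186.586 s.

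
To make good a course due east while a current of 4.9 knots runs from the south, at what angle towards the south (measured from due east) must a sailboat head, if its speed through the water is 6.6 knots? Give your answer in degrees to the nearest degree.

The current pushes perpendicular to the desired track; the heading must have a component into the current equal to 4.9 knots: 6.6 sin θ = 4.9.
sin θ = 0.7424, so θ = 47.938°.

48°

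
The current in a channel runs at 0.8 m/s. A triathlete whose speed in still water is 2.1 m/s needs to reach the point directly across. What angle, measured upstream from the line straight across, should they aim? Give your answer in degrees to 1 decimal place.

22.4°

To cancel the current, the upstream component of the triathlete's velocity must equal the flow: 2.1 sin θ = 0.8.
sin θ = 0.8 / 2.1 = 0.3810.
θ = arcsin(0.3810) = 22.393°.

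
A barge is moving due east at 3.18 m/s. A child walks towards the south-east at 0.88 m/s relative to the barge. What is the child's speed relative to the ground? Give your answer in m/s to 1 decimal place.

Taking east as x and north as y: barge velocity = (3.180, 0.000) m/s; child velocity relative to barge = (0.622, -0.622) m/s.
Velocity relative to ground = (3.180, 0.000) + (0.622, -0.622) = (3.802, -0.622) m/s.
Speed = |(3.802, -0.622)| = 3.853 m/s.

3.9 m/s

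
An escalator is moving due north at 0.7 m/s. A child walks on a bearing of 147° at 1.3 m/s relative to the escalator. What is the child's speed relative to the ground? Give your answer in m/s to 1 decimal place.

Taking east as x and north as y: escalator velocity = (0.000, 0.700) m/s; child velocity relative to escalator = (0.708, -1.090) m/s.
Velocity relative to ground = (0.000, 0.700) + (0.708, -1.090) = (0.708, -0.390) m/s.
Speed = |(0.708, -0.390)| = 0.808 m/s.

0.8 m/s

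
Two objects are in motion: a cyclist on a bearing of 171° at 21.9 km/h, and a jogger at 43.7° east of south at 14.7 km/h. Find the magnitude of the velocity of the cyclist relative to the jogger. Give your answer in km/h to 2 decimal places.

12.90 km/h

Taking east as x and north as y: cyclist velocity = (3.426, -21.630) km/h; jogger velocity = (10.156, -10.628) km/h.
Velocity of cyclist relative to jogger = (3.426, -21.630) − (10.156, -10.628) = (-6.730, -11.003) km/h.
Magnitude = |(-6.730, -11.003)| = 12.898 km/h.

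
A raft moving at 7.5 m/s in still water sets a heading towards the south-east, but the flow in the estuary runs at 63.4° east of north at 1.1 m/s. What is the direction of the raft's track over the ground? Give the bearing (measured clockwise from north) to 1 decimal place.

127.4°

Taking east as x and north as y: velocity relative to the water = (5.303, -5.303) m/s; the water relative to ground = (0.984, 0.493) m/s.
Velocity relative to ground = (5.303, -5.303) + (0.984, 0.493) = (6.287, -4.811) m/s.
Bearing = atan2(6.29, -4.81) = 127.42° clockwise from north.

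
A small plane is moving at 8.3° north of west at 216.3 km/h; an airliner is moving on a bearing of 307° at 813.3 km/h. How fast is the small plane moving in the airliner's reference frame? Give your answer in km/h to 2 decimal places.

Taking east as x and north as y: small plane velocity = (-214.034, 31.224) km/h; airliner velocity = (-649.530, 489.456) km/h.
Velocity of small plane relative to airliner = (-214.034, 31.224) − (-649.530, 489.456) = (435.496, -458.232) km/h.
Magnitude = |(435.496, -458.232)| = 632.165 km/h.

632.17 km/h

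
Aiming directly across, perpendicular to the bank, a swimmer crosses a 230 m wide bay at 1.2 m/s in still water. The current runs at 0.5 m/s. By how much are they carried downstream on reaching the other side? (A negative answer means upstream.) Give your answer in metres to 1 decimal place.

95.8 m

Perpendicular speed = 1.200 m/s; crossing time = 230 / 1.200 = 191.667 s.
Net downstream speed = 0.500 m/s.
Drift = 0.500 × 191.667 = 95.833 m (downstream).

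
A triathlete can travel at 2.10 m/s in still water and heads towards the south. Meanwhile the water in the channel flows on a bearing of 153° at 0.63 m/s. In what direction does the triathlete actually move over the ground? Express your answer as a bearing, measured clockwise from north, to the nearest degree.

174°

Taking east as x and north as y: velocity relative to the water = (0.000, -2.100) m/s; the water relative to ground = (0.286, -0.561) m/s.
Velocity relative to ground = (0.000, -2.100) + (0.286, -0.561) = (0.286, -2.661) m/s.
Bearing = atan2(0.29, -2.66) = 173.87° clockwise from north.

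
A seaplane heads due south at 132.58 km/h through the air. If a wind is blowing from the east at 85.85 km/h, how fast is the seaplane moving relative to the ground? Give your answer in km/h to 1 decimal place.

157.9 km/h

Taking east as x and north as y: velocity relative to the air = (0.000, -132.580) km/h; the air relative to ground = (-85.850, 0.000) km/h.
Velocity relative to ground = (0.000, -132.580) + (-85.850, 0.000) = (-85.850, -132.580) km/h.
Speed = |(-85.850, -132.580)| = 157.948 km/h.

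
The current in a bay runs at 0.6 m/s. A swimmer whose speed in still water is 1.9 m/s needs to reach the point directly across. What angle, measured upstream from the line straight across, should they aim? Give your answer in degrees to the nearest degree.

To cancel the current, the upstream component of the swimmer's velocity must equal the flow: 1.9 sin θ = 0.6.
sin θ = 0.6 / 1.9 = 0.3158.
θ = arcsin(0.3158) = 18.408°.

18°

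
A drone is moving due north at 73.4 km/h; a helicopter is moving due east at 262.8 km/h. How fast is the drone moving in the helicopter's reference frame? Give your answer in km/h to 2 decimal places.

Taking east as x and north as y: drone velocity = (0.000, 73.400) km/h; helicopter velocity = (262.800, 0.000) km/h.
Velocity of drone relative to helicopter = (0.000, 73.400) − (262.800, 0.000) = (-262.800, 73.400) km/h.
Magnitude = |(-262.800, 73.400)| = 272.858 km/h.

272.86 km/h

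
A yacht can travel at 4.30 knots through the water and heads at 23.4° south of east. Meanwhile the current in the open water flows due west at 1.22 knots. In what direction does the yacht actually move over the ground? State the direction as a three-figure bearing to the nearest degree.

Taking east as x and north as y: velocity relative to the water = (3.946, -1.708) knots; the water relative to ground = (-1.220, 0.000) knots.
Velocity relative to ground = (3.946, -1.708) + (-1.220, 0.000) = (2.726, -1.708) knots.
Bearing = atan2(2.73, -1.71) = 122.06° clockwise from north.

122°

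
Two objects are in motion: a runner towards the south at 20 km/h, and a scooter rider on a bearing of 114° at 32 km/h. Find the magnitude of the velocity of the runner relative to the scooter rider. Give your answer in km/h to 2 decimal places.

30.06 km/h

Taking east as x and north as y: runner velocity = (0.000, -20.000) km/h; scooter rider velocity = (29.233, -13.016) km/h.
Velocity of runner relative to scooter rider = (0.000, -20.000) − (29.233, -13.016) = (-29.233, -6.984) km/h.
Magnitude = |(-29.233, -6.984)| = 30.056 km/h.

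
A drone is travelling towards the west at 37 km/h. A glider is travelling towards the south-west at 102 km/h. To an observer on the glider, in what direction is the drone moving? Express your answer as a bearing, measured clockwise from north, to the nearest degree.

026°

Taking east as x and north as y: drone velocity = (-37.000, 0.000) km/h; glider velocity = (-72.125, -72.125) km/h.
Velocity of drone relative to glider = (-37.000, 0.000) − (-72.125, -72.125) = (35.125, 72.125) km/h.
Bearing = atan2(35.12, 72.12) = 25.97° clockwise from north.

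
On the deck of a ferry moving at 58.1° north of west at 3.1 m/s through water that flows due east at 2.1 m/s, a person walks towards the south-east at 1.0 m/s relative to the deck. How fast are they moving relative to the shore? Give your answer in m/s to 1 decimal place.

In east/north components (m/s): person relative to ferry = (0.707, -0.707); ferry relative to water = (-1.638, 2.632); water relative to ground = (2.100, 0.000).
Sum = (1.169, 1.925) m/s.
Speed = |(1.169, 1.925)| = 2.252 m/s.

2.3 m/s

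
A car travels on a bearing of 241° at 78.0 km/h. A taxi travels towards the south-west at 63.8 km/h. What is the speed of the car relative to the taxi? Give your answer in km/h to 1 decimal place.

Taking east as x and north as y: car velocity = (-68.220, -37.815) km/h; taxi velocity = (-45.113, -45.113) km/h.
Velocity of car relative to taxi = (-68.220, -37.815) − (-45.113, -45.113) = (-23.107, 7.298) km/h.
Magnitude = |(-23.107, 7.298)| = 24.232 km/h.

24.2 km/h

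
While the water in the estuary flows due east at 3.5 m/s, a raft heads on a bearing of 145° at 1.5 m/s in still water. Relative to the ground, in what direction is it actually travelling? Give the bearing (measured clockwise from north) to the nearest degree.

Taking east as x and north as y: velocity relative to the water = (0.860, -1.229) m/s; the water relative to ground = (3.500, 0.000) m/s.
Velocity relative to ground = (0.860, -1.229) + (3.500, 0.000) = (4.360, -1.229) m/s.
Bearing = atan2(4.36, -1.23) = 105.74° clockwise from north.

106°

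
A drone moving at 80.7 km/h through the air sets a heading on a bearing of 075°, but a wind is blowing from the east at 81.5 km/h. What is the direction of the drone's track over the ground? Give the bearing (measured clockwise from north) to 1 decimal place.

350.4°

Taking east as x and north as y: velocity relative to the air = (77.950, 20.887) km/h; the air relative to ground = (-81.500, 0.000) km/h.
Velocity relative to ground = (77.950, 20.887) + (-81.500, 0.000) = (-3.550, 20.887) km/h.
Bearing = atan2(-3.55, 20.89) = 350.35° clockwise from north.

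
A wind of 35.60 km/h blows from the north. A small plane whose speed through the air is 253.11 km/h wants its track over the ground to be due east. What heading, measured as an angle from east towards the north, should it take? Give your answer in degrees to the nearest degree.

The wind pushes perpendicular to the desired track; the heading must have a component into the wind equal to 35.60 km/h: 253.11 sin θ = 35.60.
sin θ = 0.1407, so θ = 8.085°.

8°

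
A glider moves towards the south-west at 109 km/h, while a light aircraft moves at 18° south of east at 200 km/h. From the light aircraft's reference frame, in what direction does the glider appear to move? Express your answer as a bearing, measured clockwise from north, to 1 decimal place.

266.7°

Taking east as x and north as y: glider velocity = (-77.075, -77.075) km/h; light aircraft velocity = (190.211, -61.803) km/h.
Velocity of glider relative to light aircraft = (-77.075, -77.075) − (190.211, -61.803) = (-267.286, -15.271) km/h.
Bearing = atan2(-267.29, -15.27) = 266.73° clockwise from north.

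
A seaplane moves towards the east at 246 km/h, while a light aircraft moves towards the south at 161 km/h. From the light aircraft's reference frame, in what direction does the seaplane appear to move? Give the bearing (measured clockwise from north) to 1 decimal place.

056.8°

Taking east as x and north as y: seaplane velocity = (246.000, 0.000) km/h; light aircraft velocity = (0.000, -161.000) km/h.
Velocity of seaplane relative to light aircraft = (246.000, 0.000) − (0.000, -161.000) = (246.000, 161.000) km/h.
Bearing = atan2(246.00, 161.00) = 56.80° clockwise from north.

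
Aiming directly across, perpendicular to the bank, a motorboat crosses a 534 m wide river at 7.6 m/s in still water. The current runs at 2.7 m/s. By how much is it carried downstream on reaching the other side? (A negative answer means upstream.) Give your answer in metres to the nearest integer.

Perpendicular speed = 7.600 m/s; crossing time = 534 / 7.600 = 70.263 s.
Net downstream speed = 2.700 m/s.
Drift = 2.700 × 70.263 = 189.711 m (downstream).

190 m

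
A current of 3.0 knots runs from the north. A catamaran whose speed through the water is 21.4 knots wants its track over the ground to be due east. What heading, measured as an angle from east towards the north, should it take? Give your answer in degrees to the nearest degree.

8°

The current pushes perpendicular to the desired track; the heading must have a component into the current equal to 3.0 knots: 21.4 sin θ = 3.0.
sin θ = 0.1402, so θ = 8.059°.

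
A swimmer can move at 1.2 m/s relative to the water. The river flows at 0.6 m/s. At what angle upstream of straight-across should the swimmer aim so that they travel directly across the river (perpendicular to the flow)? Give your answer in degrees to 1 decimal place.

To cancel the current, the upstream component of the swimmer's velocity must equal the flow: 1.2 sin θ = 0.6.
sin θ = 0.6 / 1.2 = 0.5000.
θ = arcsin(0.5000) = 30.000°.

30.0°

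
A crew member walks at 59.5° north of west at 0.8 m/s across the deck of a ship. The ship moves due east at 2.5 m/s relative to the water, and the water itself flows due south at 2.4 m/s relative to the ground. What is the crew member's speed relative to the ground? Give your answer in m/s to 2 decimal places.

In east/north components (m/s): crew member relative to ship = (-0.406, 0.689); ship relative to water = (2.500, 0.000); water relative to ground = (0.000, -2.400).
Sum = (2.094, -1.711) m/s.
Speed = |(2.094, -1.711)| = 2.704 m/s.

2.70 m/s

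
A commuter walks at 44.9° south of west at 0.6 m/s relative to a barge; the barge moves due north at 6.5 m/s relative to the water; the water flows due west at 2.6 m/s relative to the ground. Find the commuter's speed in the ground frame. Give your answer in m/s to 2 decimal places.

6.79 m/s

In east/north components (m/s): commuter relative to barge = (-0.425, -0.424); barge relative to water = (0.000, 6.500); water relative to ground = (-2.600, 0.000).
Sum = (-3.025, 6.076) m/s.
Speed = |(-3.025, 6.076)| = 6.788 m/s.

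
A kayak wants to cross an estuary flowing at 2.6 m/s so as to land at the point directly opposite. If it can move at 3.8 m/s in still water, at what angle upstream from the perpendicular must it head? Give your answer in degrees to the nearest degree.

43°

To cancel the current, the upstream component of the kayak's velocity must equal the flow: 3.8 sin θ = 2.6.
sin θ = 2.6 / 3.8 = 0.6842.
θ = arcsin(0.6842) = 43.174°.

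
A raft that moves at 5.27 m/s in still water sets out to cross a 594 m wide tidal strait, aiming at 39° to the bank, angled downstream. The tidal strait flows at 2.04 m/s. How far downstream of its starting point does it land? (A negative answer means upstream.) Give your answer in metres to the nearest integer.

Perpendicular speed = 3.317 m/s; crossing time = 594 / 3.317 = 179.103 s.
Net downstream speed = 6.136 m/s.
Drift = 6.136 × 179.103 = 1098.900 m (downstream).

1099 m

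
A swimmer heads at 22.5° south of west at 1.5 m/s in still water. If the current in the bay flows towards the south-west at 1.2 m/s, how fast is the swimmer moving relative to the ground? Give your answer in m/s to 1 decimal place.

2.6 m/s

Taking east as x and north as y: velocity relative to the water = (-1.386, -0.574) m/s; the water relative to ground = (-0.849, -0.849) m/s.
Velocity relative to ground = (-1.386, -0.574) + (-0.849, -0.849) = (-2.234, -1.423) m/s.
Speed = |(-2.234, -1.423)| = 2.649 m/s.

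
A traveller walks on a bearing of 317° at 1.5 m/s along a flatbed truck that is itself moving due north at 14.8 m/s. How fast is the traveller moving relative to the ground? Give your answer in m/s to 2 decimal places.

15.93 m/s

Taking east as x and north as y: flatbed truck velocity = (0.000, 14.800) m/s; traveller velocity relative to flatbed truck = (-1.023, 1.097) m/s.
Velocity relative to ground = (0.000, 14.800) + (-1.023, 1.097) = (-1.023, 15.897) m/s.
Speed = |(-1.023, 15.897)| = 15.930 m/s.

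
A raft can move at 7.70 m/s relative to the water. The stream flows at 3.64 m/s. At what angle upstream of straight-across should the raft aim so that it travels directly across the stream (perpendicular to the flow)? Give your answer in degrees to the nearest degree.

To cancel the current, the upstream component of the raft's velocity must equal the flow: 7.70 sin θ = 3.64.
sin θ = 3.64 / 7.70 = 0.4727.
θ = arcsin(0.4727) = 28.211°.

28°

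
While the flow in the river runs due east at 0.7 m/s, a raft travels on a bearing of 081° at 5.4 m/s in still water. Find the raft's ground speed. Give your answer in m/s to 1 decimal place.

6.1 m/s

Taking east as x and north as y: velocity relative to the water = (5.334, 0.845) m/s; the water relative to ground = (0.700, 0.000) m/s.
Velocity relative to ground = (5.334, 0.845) + (0.700, 0.000) = (6.034, 0.845) m/s.
Speed = |(6.034, 0.845)| = 6.092 m/s.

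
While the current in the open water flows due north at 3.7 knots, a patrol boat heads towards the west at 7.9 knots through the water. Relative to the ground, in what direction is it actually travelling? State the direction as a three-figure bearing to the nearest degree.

295°

Taking east as x and north as y: velocity relative to the water = (-7.900, 0.000) knots; the water relative to ground = (0.000, 3.700) knots.
Velocity relative to ground = (-7.900, 0.000) + (0.000, 3.700) = (-7.900, 3.700) knots.
Bearing = atan2(-7.90, 3.70) = 295.10° clockwise from north.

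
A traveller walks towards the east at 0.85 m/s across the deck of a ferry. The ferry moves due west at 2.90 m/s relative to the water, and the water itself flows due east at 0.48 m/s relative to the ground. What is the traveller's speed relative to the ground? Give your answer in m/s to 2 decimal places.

In east/north components (m/s): traveller relative to ferry = (0.850, 0.000); ferry relative to water = (-2.900, 0.000); water relative to ground = (0.480, 0.000).
Sum = (-1.570, 0.000) m/s.
Speed = |(-1.570, 0.000)| = 1.570 m/s.

1.57 m/s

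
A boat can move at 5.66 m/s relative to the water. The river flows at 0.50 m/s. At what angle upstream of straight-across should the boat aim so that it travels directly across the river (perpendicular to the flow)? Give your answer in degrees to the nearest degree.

5°

To cancel the current, the upstream component of the boat's velocity must equal the flow: 5.66 sin θ = 0.50.
sin θ = 0.50 / 5.66 = 0.0883.
θ = arcsin(0.0883) = 5.068°.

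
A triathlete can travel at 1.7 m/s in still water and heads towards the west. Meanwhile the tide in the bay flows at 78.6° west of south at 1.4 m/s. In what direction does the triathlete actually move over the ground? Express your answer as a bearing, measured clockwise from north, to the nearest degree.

Taking east as x and north as y: velocity relative to the water = (-1.700, 0.000) m/s; the water relative to ground = (-1.372, -0.277) m/s.
Velocity relative to ground = (-1.700, 0.000) + (-1.372, -0.277) = (-3.072, -0.277) m/s.
Bearing = atan2(-3.07, -0.28) = 264.85° clockwise from north.

265°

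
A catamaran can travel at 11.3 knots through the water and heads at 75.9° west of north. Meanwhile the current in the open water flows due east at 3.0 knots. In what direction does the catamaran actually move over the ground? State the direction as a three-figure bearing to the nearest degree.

289°

Taking east as x and north as y: velocity relative to the water = (-10.960, 2.753) knots; the water relative to ground = (3.000, 0.000) knots.
Velocity relative to ground = (-10.960, 2.753) + (3.000, 0.000) = (-7.960, 2.753) knots.
Bearing = atan2(-7.96, 2.75) = 289.08° clockwise from north.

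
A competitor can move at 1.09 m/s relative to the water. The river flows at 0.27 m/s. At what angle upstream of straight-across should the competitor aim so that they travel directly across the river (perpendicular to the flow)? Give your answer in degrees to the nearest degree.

To cancel the current, the upstream component of the competitor's velocity must equal the flow: 1.09 sin θ = 0.27.
sin θ = 0.27 / 1.09 = 0.2477.
θ = arcsin(0.2477) = 14.342°.

14°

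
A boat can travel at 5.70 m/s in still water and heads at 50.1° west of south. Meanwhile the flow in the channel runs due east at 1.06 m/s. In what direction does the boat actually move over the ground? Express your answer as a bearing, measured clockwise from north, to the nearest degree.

Taking east as x and north as y: velocity relative to the water = (-4.373, -3.656) m/s; the water relative to ground = (1.060, 0.000) m/s.
Velocity relative to ground = (-4.373, -3.656) + (1.060, 0.000) = (-3.313, -3.656) m/s.
Bearing = atan2(-3.31, -3.66) = 222.18° clockwise from north.

222°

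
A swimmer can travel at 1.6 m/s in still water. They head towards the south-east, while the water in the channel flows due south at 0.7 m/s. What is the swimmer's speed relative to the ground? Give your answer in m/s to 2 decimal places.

Taking east as x and north as y: velocity relative to the water = (1.131, -1.131) m/s; the water relative to ground = (0.000, -0.700) m/s.
Velocity relative to ground = (1.131, -1.131) + (0.000, -0.700) = (1.131, -1.831) m/s.
Speed = |(1.131, -1.831)| = 2.153 m/s.

2.15 m/s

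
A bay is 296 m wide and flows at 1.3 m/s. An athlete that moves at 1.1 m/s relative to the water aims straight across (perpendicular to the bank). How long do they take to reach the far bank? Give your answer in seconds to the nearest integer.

The component of the athlete's velocity perpendicular to the bank is 1.1 m/s.
The current is parallel to the bank, so it does not affect the crossing time.
Time = 296 / 1.100 = 269.091 s.

269 s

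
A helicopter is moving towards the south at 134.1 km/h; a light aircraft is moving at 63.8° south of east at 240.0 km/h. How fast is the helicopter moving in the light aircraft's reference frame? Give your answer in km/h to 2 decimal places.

Taking east as x and north as y: helicopter velocity = (0.000, -134.100) km/h; light aircraft velocity = (105.961, -215.342) km/h.
Velocity of helicopter relative to light aircraft = (0.000, -134.100) − (105.961, -215.342) = (-105.961, 81.242) km/h.
Magnitude = |(-105.961, 81.242)| = 133.522 km/h.

133.52 km/h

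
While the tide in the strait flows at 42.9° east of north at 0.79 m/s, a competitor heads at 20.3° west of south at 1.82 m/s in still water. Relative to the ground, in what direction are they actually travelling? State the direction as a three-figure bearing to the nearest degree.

Taking east as x and north as y: velocity relative to the water = (-0.631, -1.707) m/s; the water relative to ground = (0.538, 0.579) m/s.
Velocity relative to ground = (-0.631, -1.707) + (0.538, 0.579) = (-0.094, -1.128) m/s.
Bearing = atan2(-0.09, -1.13) = 184.75° clockwise from north.

185°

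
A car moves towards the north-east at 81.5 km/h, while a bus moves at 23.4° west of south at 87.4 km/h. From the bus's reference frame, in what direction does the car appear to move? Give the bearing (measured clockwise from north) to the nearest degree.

Taking east as x and north as y: car velocity = (57.629, 57.629) km/h; bus velocity = (-34.711, -80.212) km/h.
Velocity of car relative to bus = (57.629, 57.629) − (-34.711, -80.212) = (92.340, 137.841) km/h.
Bearing = atan2(92.34, 137.84) = 33.82° clockwise from north.

034°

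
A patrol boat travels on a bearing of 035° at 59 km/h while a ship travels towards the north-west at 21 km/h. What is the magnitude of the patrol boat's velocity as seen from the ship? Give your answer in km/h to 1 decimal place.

Taking east as x and north as y: patrol boat velocity = (33.841, 48.330) km/h; ship velocity = (-14.849, 14.849) km/h.
Velocity of patrol boat relative to ship = (33.841, 48.330) − (-14.849, 14.849) = (48.690, 33.481) km/h.
Magnitude = |(48.690, 33.481)| = 59.091 km/h.

59.1 km/h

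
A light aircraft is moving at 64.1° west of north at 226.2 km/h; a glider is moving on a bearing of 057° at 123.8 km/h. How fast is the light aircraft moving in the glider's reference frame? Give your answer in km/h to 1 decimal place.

Taking east as x and north as y: light aircraft velocity = (-203.480, 98.805) km/h; glider velocity = (103.827, 67.426) km/h.
Velocity of light aircraft relative to glider = (-203.480, 98.805) − (103.827, 67.426) = (-307.307, 31.378) km/h.
Magnitude = |(-307.307, 31.378)| = 308.905 km/h.

308.9 km/h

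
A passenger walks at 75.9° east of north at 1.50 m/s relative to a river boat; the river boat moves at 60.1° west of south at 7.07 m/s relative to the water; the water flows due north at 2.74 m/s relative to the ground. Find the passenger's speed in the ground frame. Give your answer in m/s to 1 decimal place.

4.7 m/s

In east/north components (m/s): passenger relative to river boat = (1.455, 0.365); river boat relative to water = (-6.129, -3.524); water relative to ground = (0.000, 2.740).
Sum = (-4.674, -0.419) m/s.
Speed = |(-4.674, -0.419)| = 4.693 m/s.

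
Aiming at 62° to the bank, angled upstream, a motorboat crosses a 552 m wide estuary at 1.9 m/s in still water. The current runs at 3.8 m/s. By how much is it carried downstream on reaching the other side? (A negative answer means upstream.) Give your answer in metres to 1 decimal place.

956.9 m

Perpendicular speed = 1.678 m/s; crossing time = 552 / 1.678 = 329.041 s.
Net downstream speed = 2.908 m/s.
Drift = 2.908 × 329.041 = 956.854 m (downstream).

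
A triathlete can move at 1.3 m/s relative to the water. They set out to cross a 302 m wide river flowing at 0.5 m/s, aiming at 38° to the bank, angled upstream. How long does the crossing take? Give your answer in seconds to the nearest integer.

The component of the triathlete's velocity perpendicular to the bank is 1.3 × sin 38° = 0.800 m/s.
The current is parallel to the bank, so it does not affect the crossing time.
Time = 302 / 0.800 = 377.330 s.

377 s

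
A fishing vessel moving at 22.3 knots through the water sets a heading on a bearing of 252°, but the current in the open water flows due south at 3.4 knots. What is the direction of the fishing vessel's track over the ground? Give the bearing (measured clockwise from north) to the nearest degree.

Taking east as x and north as y: velocity relative to the water = (-21.209, -6.891) knots; the water relative to ground = (0.000, -3.400) knots.
Velocity relative to ground = (-21.209, -6.891) + (0.000, -3.400) = (-21.209, -10.291) knots.
Bearing = atan2(-21.21, -10.29) = 244.12° clockwise from north.

244°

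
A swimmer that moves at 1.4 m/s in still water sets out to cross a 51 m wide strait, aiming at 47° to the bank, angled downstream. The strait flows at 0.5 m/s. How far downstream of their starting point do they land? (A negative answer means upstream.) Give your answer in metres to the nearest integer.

72 m

Perpendicular speed = 1.024 m/s; crossing time = 51 / 1.024 = 49.810 s.
Net downstream speed = 1.455 m/s.
Drift = 1.455 × 49.810 = 72.463 m (downstream).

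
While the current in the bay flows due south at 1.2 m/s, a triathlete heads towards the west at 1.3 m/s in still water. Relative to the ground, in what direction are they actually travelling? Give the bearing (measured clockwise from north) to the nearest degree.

227°

Taking east as x and north as y: velocity relative to the water = (-1.300, 0.000) m/s; the water relative to ground = (0.000, -1.200) m/s.
Velocity relative to ground = (-1.300, 0.000) + (0.000, -1.200) = (-1.300, -1.200) m/s.
Bearing = atan2(-1.30, -1.20) = 227.29° clockwise from north.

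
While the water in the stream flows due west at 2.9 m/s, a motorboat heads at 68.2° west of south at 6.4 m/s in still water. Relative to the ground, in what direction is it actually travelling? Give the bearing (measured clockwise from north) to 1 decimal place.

255.0°

Taking east as x and north as y: velocity relative to the water = (-5.942, -2.377) m/s; the water relative to ground = (-2.900, 0.000) m/s.
Velocity relative to ground = (-5.942, -2.377) + (-2.900, 0.000) = (-8.842, -2.377) m/s.
Bearing = atan2(-8.84, -2.38) = 254.95° clockwise from north.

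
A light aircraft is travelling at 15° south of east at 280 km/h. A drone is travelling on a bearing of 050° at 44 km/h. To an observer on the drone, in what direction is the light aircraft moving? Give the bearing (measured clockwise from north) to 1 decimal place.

113.1°

Taking east as x and north as y: light aircraft velocity = (270.459, -72.469) km/h; drone velocity = (33.706, 28.283) km/h.
Velocity of light aircraft relative to drone = (270.459, -72.469) − (33.706, 28.283) = (236.753, -100.752) km/h.
Bearing = atan2(236.75, -100.75) = 113.05° clockwise from north.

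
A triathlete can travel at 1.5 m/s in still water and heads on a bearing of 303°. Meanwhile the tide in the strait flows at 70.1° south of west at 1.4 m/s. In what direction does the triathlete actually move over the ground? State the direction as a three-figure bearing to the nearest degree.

254°

Taking east as x and north as y: velocity relative to the water = (-1.258, 0.817) m/s; the water relative to ground = (-0.477, -1.316) m/s.
Velocity relative to ground = (-1.258, 0.817) + (-0.477, -1.316) = (-1.735, -0.499) m/s.
Bearing = atan2(-1.73, -0.50) = 253.94° clockwise from north.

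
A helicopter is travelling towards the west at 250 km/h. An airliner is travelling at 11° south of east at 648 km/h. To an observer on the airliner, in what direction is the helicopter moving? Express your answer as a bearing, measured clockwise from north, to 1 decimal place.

277.9°

Taking east as x and north as y: helicopter velocity = (-250.000, 0.000) km/h; airliner velocity = (636.094, -123.644) km/h.
Velocity of helicopter relative to airliner = (-250.000, 0.000) − (636.094, -123.644) = (-886.094, 123.644) km/h.
Bearing = atan2(-886.09, 123.64) = 277.94° clockwise from north.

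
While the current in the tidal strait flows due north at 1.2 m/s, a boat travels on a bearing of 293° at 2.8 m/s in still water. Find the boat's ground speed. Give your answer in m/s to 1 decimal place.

Taking east as x and north as y: velocity relative to the water = (-2.577, 1.094) m/s; the water relative to ground = (0.000, 1.200) m/s.
Velocity relative to ground = (-2.577, 1.094) + (0.000, 1.200) = (-2.577, 2.294) m/s.
Speed = |(-2.577, 2.294)| = 3.450 m/s.

3.5 m/s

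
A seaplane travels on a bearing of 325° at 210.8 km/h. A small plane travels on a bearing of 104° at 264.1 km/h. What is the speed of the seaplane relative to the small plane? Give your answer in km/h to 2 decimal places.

445.22 km/h

Taking east as x and north as y: seaplane velocity = (-120.910, 172.677) km/h; small plane velocity = (256.255, -63.892) km/h.
Velocity of seaplane relative to small plane = (-120.910, 172.677) − (256.255, -63.892) = (-377.165, 236.569) km/h.
Magnitude = |(-377.165, 236.569)| = 445.217 km/h.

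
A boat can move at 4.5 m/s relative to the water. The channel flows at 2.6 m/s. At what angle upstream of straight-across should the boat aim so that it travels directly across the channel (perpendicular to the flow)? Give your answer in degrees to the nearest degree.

To cancel the current, the upstream component of the boat's velocity must equal the flow: 4.5 sin θ = 2.6.
sin θ = 2.6 / 4.5 = 0.5778.
θ = arcsin(0.5778) = 35.294°.

35°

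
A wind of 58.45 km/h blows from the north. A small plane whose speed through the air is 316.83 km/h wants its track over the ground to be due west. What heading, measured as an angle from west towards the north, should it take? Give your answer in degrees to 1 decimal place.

The wind pushes perpendicular to the desired track; the heading must have a component into the wind equal to 58.45 km/h: 316.83 sin θ = 58.45.
sin θ = 0.1845, so θ = 10.631°.

10.6°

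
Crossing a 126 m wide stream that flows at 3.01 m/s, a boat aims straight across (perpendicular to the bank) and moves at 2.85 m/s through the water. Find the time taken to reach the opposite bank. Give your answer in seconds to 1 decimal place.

The component of the boat's velocity perpendicular to the bank is 2.85 m/s.
The flow acts along the bank and has no component across it.
Time = 126 / 2.850 = 44.211 s.

44.2 s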